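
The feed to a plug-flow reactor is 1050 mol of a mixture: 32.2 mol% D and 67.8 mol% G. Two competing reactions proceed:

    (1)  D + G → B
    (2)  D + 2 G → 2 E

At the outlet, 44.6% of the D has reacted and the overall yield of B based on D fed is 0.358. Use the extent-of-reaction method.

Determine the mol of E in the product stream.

59.5 mol

Yield of B: 1ξ₁ / 338.1 = 0.358 → ξ₁ = 121 mol.
Conversion of D: 1ξ₁ + 1ξ₂ = 0.446 × 338.1 = 150.8 → ξ₂ = 29.75 mol.
Outlet amounts (n = n₀ + Σ ν·ξ):
  D: 338.1 − 1(121) − 1(29.75) = 187.3
  G: 711.9 − 1(121) − 2(29.75) = 531.4
  B: 0 + 1(121) = 121
  E: 0 + 2(29.75) = 59.51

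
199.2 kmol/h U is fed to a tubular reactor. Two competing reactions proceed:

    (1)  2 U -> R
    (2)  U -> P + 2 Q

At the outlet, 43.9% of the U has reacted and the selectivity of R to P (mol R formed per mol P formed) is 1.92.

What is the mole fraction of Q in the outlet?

Conversion of U: U consumed = 0.439 × 199.2 = 87.45 kmol/h = 2ξ₁ + 1ξ₂.
Selectivity: 1ξ₁ / (1ξ₂) = 1.92 → ξ₁ = 1.92 ξ₂.
Substitute: (2·1.92 + 1) ξ₂ = 87.45 → ξ₂ = 18.07 kmol/h, ξ₁ = 34.69 kmol/h.
Outlet amounts (n = n₀ + Σ ν·ξ):
  U: 199.2 − 2(34.69) − 1(18.07) = 111.8
  R: 0 + 1(34.69) = 34.69
  P: 0 + 1(18.07) = 18.07
  Q: 0 + 2(18.07) = 36.14
Total out = 200.6 kmol/h; y_Q = 36.14 / 200.6 = 0.1801.

0.18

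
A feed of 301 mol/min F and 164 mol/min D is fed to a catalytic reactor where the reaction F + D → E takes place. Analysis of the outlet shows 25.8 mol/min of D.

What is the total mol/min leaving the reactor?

For D: n = n₀ − 1ξ → 25.8 = 164 − 1ξ, giving ξ = 138.2 mol/min.
Outlet amounts (n = n₀ + ν ξ):
  F: 301 − 1(138.2) = 162.8
  D: 164 − 1(138.2) = 25.8
  E: 0 + 1(138.2) = 138.2
Total out = 162.8 + 25.8 + 138.2 = 326.8 mol/min.

327 mol/min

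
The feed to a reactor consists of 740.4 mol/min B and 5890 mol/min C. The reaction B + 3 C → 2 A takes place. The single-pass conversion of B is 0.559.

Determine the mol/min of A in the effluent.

B reacted = 0.559 × 740.4 = 413.9 mol/min; ν_B = −1, so ξ = 413.9/1 = 413.9 mol/min.
Outlet amounts (n = n₀ + ν ξ):
  B: 740.4 − 1(413.9) = 326.5
  C: 5890 − 3(413.9) = 4648
  A: 0 + 2(413.9) = 827.8

828 mol/min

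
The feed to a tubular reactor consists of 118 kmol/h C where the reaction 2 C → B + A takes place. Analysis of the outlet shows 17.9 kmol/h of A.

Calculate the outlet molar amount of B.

For A: n = n₀ + 1ξ → 17.9 = 0 + 1ξ, giving ξ = 17.9 kmol/h.
Outlet amounts (n = n₀ + ν ξ):
  C: 118 − 2(17.9) = 82.2
  B: 0 + 1(17.9) = 17.9
  A: 0 + 1(17.9) = 17.9

17.9 kmol/h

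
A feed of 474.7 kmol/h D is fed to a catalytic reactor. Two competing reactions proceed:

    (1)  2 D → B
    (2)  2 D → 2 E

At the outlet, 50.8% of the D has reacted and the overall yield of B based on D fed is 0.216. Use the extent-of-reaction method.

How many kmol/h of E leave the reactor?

Yield of B: 1ξ₁ / 474.7 = 0.216 → ξ₁ = 102.5 kmol/h.
Conversion of D: 2ξ₁ + 2ξ₂ = 0.508 × 474.7 = 241.1 → ξ₂ = 18.04 kmol/h.
Outlet amounts (n = n₀ + Σ ν·ξ):
  D: 474.7 − 2(102.5) − 2(18.04) = 233.6
  B: 0 + 1(102.5) = 102.5
  E: 0 + 2(18.04) = 36.08

36.1 kmol/h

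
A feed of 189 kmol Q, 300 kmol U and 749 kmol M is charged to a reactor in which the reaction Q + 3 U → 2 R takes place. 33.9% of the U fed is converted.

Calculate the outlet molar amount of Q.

155 kmol

U reacted = 0.339 × 300 = 101.7 kmol; ν_U = −3, so ξ = 101.7/3 = 33.9 kmol.
Outlet amounts (n = n₀ + ν ξ):
  Q: 189 − 1(33.9) = 155.1
  U: 300 − 3(33.9) = 198.3
  R: 0 + 2(33.9) = 67.8
  M: 749 (inert)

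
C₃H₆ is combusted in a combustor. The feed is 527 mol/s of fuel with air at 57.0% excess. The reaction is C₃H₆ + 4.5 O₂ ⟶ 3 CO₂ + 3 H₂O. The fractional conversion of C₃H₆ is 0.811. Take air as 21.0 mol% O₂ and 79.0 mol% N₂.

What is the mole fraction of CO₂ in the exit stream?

0.0694

Stoichiometric O₂ = 4.5 × 527 = 2372 mol/s; O₂ fed = 2372 × 1.570 = 3723 mol/s.
N₂ fed = 3723 × 79/21 = 14010 mol/s.
Fuel reacted = 0.811 × 527 → ξ = 427.4 mol/s.
Outlet (n = n₀ + ν ξ):
  C₃H₆: 527 − 1(427.4) = 99.6
  O₂: 3723 − 4.5(427.4) = 1800
  N₂: 14010 (inert)
  CO₂: 0 + 3(427.4) = 1282
  H₂O: 0 + 3(427.4) = 1282
Total out = 18470 mol/s; y_CO₂ = 1282 / 18470 = 0.06942.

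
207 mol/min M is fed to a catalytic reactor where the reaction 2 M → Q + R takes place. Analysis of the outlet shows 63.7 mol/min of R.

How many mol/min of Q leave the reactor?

For R: n = n₀ + 1ξ → 63.7 = 0 + 1ξ, giving ξ = 63.7 mol/min.
Outlet amounts (n = n₀ + ν ξ):
  M: 207 − 2(63.7) = 79.6
  Q: 0 + 1(63.7) = 63.7
  R: 0 + 1(63.7) = 63.7

63.7 mol/min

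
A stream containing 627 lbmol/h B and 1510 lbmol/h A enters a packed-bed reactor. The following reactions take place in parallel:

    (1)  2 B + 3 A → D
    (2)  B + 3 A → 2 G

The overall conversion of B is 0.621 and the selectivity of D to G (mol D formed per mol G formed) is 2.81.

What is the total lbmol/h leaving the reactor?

Conversion of B: B consumed = 0.621 × 627 = 389.4 lbmol/h = 2ξ₁ + 1ξ₂.
Selectivity: 1ξ₁ / (2ξ₂) = 2.81 → ξ₁ = 5.62 ξ₂.
Substitute: (2·5.62 + 1) ξ₂ = 389.4 → ξ₂ = 31.81 lbmol/h, ξ₁ = 178.8 lbmol/h.
Outlet amounts (n = n₀ + Σ ν·ξ):
  B: 627 − 2(178.8) − 1(31.81) = 237.6
  A: 1510 − 3(178.8) − 3(31.81) = 878.2
  D: 0 + 1(178.8) = 178.8
  G: 0 + 2(31.81) = 63.62
Total out = 237.6 + 878.2 + 178.8 + 63.62 = 1358 lbmol/h.

1360 lbmol/h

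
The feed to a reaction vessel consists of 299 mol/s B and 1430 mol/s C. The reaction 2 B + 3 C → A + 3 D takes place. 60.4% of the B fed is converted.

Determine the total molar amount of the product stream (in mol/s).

1640 mol/s

B reacted = 0.604 × 299 = 180.6 mol/s; ν_B = −2, so ξ = 180.6/2 = 90.3 mol/s.
Outlet amounts (n = n₀ + ν ξ):
  B: 299 − 2(90.3) = 118.4
  C: 1430 − 3(90.3) = 1159
  A: 0 + 1(90.3) = 90.3
  D: 0 + 3(90.3) = 270.9
Total out = 118.4 + 1159 + 90.3 + 270.9 = 1639 mol/s.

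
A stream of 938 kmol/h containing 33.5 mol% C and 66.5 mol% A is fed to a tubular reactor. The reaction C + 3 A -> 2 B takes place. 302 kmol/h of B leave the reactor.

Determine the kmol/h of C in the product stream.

For B: n = n₀ + 2ξ → 302 = 0 + 2ξ, giving ξ = 151 kmol/h.
Outlet amounts (n = n₀ + ν ξ):
  C: 314.2 − 1(151) = 163.2
  A: 623.8 − 3(151) = 170.8
  B: 0 + 2(151) = 302

163 kmol/h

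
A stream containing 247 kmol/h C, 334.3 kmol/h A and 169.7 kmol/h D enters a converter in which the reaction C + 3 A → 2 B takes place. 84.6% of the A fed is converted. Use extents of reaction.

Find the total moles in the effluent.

562 kmol/h

A reacted = 0.846 × 334.3 = 282.8 kmol/h; ν_A = −3, so ξ = 282.8/3 = 94.27 kmol/h.
Outlet amounts (n = n₀ + ν ξ):
  C: 247 − 1(94.27) = 152.7
  A: 334.3 − 3(94.27) = 51.48
  B: 0 + 2(94.27) = 188.5
  D: 169.7 (inert)
Total out = 152.7 + 51.48 + 188.5 + 169.7 = 562.5 kmol/h.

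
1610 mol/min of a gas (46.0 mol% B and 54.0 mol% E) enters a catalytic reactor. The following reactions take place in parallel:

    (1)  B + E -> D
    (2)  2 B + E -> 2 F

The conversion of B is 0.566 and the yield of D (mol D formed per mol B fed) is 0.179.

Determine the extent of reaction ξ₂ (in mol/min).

Yield of D: 1ξ₁ / 740.6 = 0.179 → ξ₁ = 132.6 mol/min.
Conversion of B: 1ξ₁ + 2ξ₂ = 0.566 × 740.6 = 419.2 → ξ₂ = 143.3 mol/min.
Outlet amounts (n = n₀ + Σ ν·ξ):
  B: 740.6 − 1(132.6) − 2(143.3) = 321.4
  E: 869.4 − 1(132.6) − 1(143.3) = 593.5
  D: 0 + 1(132.6) = 132.6
  F: 0 + 2(143.3) = 286.6

ξ₂ = 143 mol/min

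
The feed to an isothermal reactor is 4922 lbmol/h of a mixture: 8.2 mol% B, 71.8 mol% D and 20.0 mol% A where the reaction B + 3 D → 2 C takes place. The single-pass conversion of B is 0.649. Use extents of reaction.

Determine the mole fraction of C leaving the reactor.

B reacted = 0.649 × 403.6 = 261.9 lbmol/h; ν_B = −1, so ξ = 261.9/1 = 261.9 lbmol/h.
Outlet amounts (n = n₀ + ν ξ):
  B: 403.6 − 1(261.9) = 141.7
  D: 3534 − 3(261.9) = 2748
  C: 0 + 2(261.9) = 523.9
  A: 984.4 (inert)
Total out = 4398 lbmol/h; y_C = 523.9 / 4398 = 0.1191.

0.119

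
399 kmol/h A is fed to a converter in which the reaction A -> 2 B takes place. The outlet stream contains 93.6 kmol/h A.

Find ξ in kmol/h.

For A: n = n₀ − 1ξ → 93.6 = 399 − 1ξ, giving ξ = 305.4 kmol/h.
Outlet amounts (n = n₀ + ν ξ):
  A: 399 − 1(305.4) = 93.6
  B: 0 + 2(305.4) = 610.8

ξ = 305 kmol/h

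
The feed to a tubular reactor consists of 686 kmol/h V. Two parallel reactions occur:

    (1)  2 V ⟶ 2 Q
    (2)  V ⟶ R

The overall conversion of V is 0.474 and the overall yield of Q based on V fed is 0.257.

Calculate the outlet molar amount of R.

149 kmol/h

Yield of Q: 2ξ₁ / 686 = 0.257 → ξ₁ = 88.15 kmol/h.
Conversion of V: 2ξ₁ + 1ξ₂ = 0.474 × 686 = 325.2 → ξ₂ = 148.9 kmol/h.
Outlet amounts (n = n₀ + Σ ν·ξ):
  V: 686 − 2(88.15) − 1(148.9) = 360.8
  Q: 0 + 2(88.15) = 176.3
  R: 0 + 1(148.9) = 148.9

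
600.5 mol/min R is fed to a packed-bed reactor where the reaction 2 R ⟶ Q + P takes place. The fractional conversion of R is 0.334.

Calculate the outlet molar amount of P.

100 mol/min

R reacted = 0.334 × 600.5 = 200.6 mol/min; ν_R = −2, so ξ = 200.6/2 = 100.3 mol/min.
Outlet amounts (n = n₀ + ν ξ):
  R: 600.5 − 2(100.3) = 399.9
  Q: 0 + 1(100.3) = 100.3
  P: 0 + 1(100.3) = 100.3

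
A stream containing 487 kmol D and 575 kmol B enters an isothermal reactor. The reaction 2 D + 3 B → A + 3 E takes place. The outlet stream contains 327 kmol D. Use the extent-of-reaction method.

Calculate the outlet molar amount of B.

For D: n = n₀ − 2ξ → 327 = 487 − 2ξ, giving ξ = 80 kmol.
Outlet amounts (n = n₀ + ν ξ):
  D: 487 − 2(80) = 327
  B: 575 − 3(80) = 335
  A: 0 + 1(80) = 80
  E: 0 + 3(80) = 240

335 kmol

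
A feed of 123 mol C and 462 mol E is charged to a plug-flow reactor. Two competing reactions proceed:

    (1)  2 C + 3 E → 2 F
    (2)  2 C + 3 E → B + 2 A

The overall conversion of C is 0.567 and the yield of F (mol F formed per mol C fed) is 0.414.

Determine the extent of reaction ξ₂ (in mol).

ξ₂ = 9.41 mol

Yield of F: 2ξ₁ / 123 = 0.414 → ξ₁ = 25.46 mol.
Conversion of C: 2ξ₁ + 2ξ₂ = 0.567 × 123 = 69.74 → ξ₂ = 9.41 mol.
Outlet amounts (n = n₀ + Σ ν·ξ):
  C: 123 − 2(25.46) − 2(9.41) = 53.26
  E: 462 − 3(25.46) − 3(9.41) = 357.4
  F: 0 + 2(25.46) = 50.92
  B: 0 + 1(9.41) = 9.41
  A: 0 + 2(9.41) = 18.82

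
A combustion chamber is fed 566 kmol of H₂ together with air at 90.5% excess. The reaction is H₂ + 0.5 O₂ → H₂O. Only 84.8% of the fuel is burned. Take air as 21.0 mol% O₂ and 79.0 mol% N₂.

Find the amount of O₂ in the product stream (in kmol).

299 kmol

Stoichiometric O₂ = 0.5 × 566 = 283 kmol; O₂ fed = 283 × 1.905 = 539.1 kmol.
N₂ fed = 539.1 × 79/21 = 2028 kmol.
Fuel reacted = 0.848 × 566 → ξ = 480 kmol.
Outlet (n = n₀ + ν ξ):
  H₂: 566 − 1(480) = 86.03
  O₂: 539.1 − 0.5(480) = 299.1
  N₂: 2028 (inert)
  H₂O: 0 + 1(480) = 480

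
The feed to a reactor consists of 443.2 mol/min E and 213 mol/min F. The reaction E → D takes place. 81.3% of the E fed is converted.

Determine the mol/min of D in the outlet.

E reacted = 0.813 × 443.2 = 360.3 mol/min; ν_E = −1, so ξ = 360.3/1 = 360.3 mol/min.
Outlet amounts (n = n₀ + ν ξ):
  E: 443.2 − 1(360.3) = 82.88
  D: 0 + 1(360.3) = 360.3
  F: 213 (inert)

360 mol/min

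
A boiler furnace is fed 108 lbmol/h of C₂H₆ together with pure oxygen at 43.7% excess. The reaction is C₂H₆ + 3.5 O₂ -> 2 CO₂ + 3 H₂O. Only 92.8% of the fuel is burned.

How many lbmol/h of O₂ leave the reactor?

Stoichiometric O₂ = 3.5 × 108 = 378 lbmol/h; O₂ fed = 378 × 1.437 = 543.2 lbmol/h.
Fuel reacted = 0.928 × 108 → ξ = 100.2 lbmol/h.
Outlet (n = n₀ + ν ξ):
  C₂H₆: 108 − 1(100.2) = 7.776
  O₂: 543.2 − 3.5(100.2) = 192.4
  CO₂: 0 + 2(100.2) = 200.4
  H₂O: 0 + 3(100.2) = 300.7

192 lbmol/h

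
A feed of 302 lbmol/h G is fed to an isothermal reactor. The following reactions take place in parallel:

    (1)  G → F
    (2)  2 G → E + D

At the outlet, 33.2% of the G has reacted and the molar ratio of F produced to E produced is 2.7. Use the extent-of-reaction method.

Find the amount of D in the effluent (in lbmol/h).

21.3 lbmol/h

Conversion of G: G consumed = 0.332 × 302 = 100.3 lbmol/h = 1ξ₁ + 2ξ₂.
Selectivity: 1ξ₁ / (1ξ₂) = 2.7 → ξ₁ = 2.7 ξ₂.
Substitute: (1·2.7 + 2) ξ₂ = 100.3 → ξ₂ = 21.33 lbmol/h, ξ₁ = 57.6 lbmol/h.
Outlet amounts (n = n₀ + Σ ν·ξ):
  G: 302 − 1(57.6) − 2(21.33) = 201.7
  F: 0 + 1(57.6) = 57.6
  E: 0 + 1(21.33) = 21.33
  D: 0 + 1(21.33) = 21.33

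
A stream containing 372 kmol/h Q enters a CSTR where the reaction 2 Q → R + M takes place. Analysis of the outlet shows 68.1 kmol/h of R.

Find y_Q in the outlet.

0.634

For R: n = n₀ + 1ξ → 68.1 = 0 + 1ξ, giving ξ = 68.1 kmol/h.
Outlet amounts (n = n₀ + ν ξ):
  Q: 372 − 2(68.1) = 235.8
  R: 0 + 1(68.1) = 68.1
  M: 0 + 1(68.1) = 68.1
Total out = 372 kmol/h; y_Q = 235.8 / 372 = 0.6339.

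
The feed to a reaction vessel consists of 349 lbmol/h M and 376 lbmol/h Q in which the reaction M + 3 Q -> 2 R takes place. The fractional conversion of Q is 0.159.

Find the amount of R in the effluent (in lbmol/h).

Q reacted = 0.159 × 376 = 59.78 lbmol/h; ν_Q = −3, so ξ = 59.78/3 = 19.93 lbmol/h.
Outlet amounts (n = n₀ + ν ξ):
  M: 349 − 1(19.93) = 329.1
  Q: 376 − 3(19.93) = 316.2
  R: 0 + 2(19.93) = 39.86

39.9 lbmol/h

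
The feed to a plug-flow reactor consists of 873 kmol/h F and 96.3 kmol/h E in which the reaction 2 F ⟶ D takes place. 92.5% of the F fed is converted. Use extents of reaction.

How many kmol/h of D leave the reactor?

404 kmol/h

F reacted = 0.925 × 873 = 807.5 kmol/h; ν_F = −2, so ξ = 807.5/2 = 403.8 kmol/h.
Outlet amounts (n = n₀ + ν ξ):
  F: 873 − 2(403.8) = 65.47
  D: 0 + 1(403.8) = 403.8
  E: 96.3 (inert)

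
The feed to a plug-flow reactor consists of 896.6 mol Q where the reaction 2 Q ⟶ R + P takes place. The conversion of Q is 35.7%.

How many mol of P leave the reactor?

160 mol

Q reacted = 0.357 × 896.6 = 320.1 mol; ν_Q = −2, so ξ = 320.1/2 = 160 mol.
Outlet amounts (n = n₀ + ν ξ):
  Q: 896.6 − 2(160) = 576.5
  R: 0 + 1(160) = 160
  P: 0 + 1(160) = 160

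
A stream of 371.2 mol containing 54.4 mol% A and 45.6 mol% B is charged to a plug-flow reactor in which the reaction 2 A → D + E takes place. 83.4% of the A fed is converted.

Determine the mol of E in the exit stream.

A reacted = 0.834 × 201.9 = 168.4 mol; ν_A = −2, so ξ = 168.4/2 = 84.21 mol.
Outlet amounts (n = n₀ + ν ξ):
  A: 201.9 − 2(84.21) = 33.52
  D: 0 + 1(84.21) = 84.21
  E: 0 + 1(84.21) = 84.21
  B: 169.3 (inert)

84.2 mol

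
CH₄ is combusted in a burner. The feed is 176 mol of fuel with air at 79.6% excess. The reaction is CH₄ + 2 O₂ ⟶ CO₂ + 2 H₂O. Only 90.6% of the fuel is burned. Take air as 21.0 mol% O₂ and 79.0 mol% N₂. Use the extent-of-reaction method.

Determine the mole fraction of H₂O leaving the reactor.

Stoichiometric O₂ = 2 × 176 = 352 mol; O₂ fed = 352 × 1.796 = 632.2 mol.
N₂ fed = 632.2 × 79/21 = 2378 mol.
Fuel reacted = 0.906 × 176 → ξ = 159.5 mol.
Outlet (n = n₀ + ν ξ):
  CH₄: 176 − 1(159.5) = 16.54
  O₂: 632.2 − 2(159.5) = 313.3
  N₂: 2378 (inert)
  CO₂: 0 + 1(159.5) = 159.5
  H₂O: 0 + 2(159.5) = 318.9
Total out = 3186 mol; y_H₂O = 318.9 / 3186 = 0.1001.

0.1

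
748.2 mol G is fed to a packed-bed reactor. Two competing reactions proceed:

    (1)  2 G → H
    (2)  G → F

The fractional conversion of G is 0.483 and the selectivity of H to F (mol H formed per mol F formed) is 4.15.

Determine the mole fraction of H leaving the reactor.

Conversion of G: G consumed = 0.483 × 748.2 = 361.4 mol = 2ξ₁ + 1ξ₂.
Selectivity: 1ξ₁ / (1ξ₂) = 4.15 → ξ₁ = 4.15 ξ₂.
Substitute: (2·4.15 + 1) ξ₂ = 361.4 → ξ₂ = 38.86 mol, ξ₁ = 161.3 mol.
Outlet amounts (n = n₀ + Σ ν·ξ):
  G: 748.2 − 2(161.3) − 1(38.86) = 386.8
  H: 0 + 1(161.3) = 161.3
  F: 0 + 1(38.86) = 38.86
Total out = 586.9 mol; y_H = 161.3 / 586.9 = 0.2747.

0.275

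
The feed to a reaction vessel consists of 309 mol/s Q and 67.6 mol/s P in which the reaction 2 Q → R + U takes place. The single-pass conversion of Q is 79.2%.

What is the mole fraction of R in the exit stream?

Q reacted = 0.792 × 309 = 244.7 mol/s; ν_Q = −2, so ξ = 244.7/2 = 122.4 mol/s.
Outlet amounts (n = n₀ + ν ξ):
  Q: 309 − 2(122.4) = 64.27
  R: 0 + 1(122.4) = 122.4
  U: 0 + 1(122.4) = 122.4
  P: 67.6 (inert)
Total out = 376.6 mol/s; y_R = 122.4 / 376.6 = 0.3249.

0.325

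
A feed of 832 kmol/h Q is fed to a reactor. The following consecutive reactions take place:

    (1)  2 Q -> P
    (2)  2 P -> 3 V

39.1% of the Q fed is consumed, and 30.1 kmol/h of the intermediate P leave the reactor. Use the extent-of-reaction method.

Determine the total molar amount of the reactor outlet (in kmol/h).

736 kmol/h

Conversion of Q: Q consumed = 2ξ₁ = 0.391 × 832 → ξ₁ = 162.7 kmol/h.
P balance: n_P = 0 + 1ξ₁ − 2ξ₂ = 30.1 → ξ₂ = (1·162.7 − 30.1)/2 = 66.28 kmol/h.
Outlet amounts (n = n₀ + Σ ν·ξ):
  Q: 832 − 2(162.7) = 506.7
  P: 0 + 1(162.7) − 2(66.28) = 30.1
  V: 0 + 3(66.28) = 198.8
Total out = 506.7 + 30.1 + 198.8 = 735.6 kmol/h.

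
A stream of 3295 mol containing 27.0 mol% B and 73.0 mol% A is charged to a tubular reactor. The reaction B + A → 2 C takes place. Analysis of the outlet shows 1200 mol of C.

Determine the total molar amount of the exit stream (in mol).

For C: n = n₀ + 2ξ → 1200 = 0 + 2ξ, giving ξ = 600 mol.
Outlet amounts (n = n₀ + ν ξ):
  B: 889.6 − 1(600) = 289.6
  A: 2405 − 1(600) = 1805
  C: 0 + 2(600) = 1200
Total out = 289.6 + 1805 + 1200 = 3295 mol.

3300 mol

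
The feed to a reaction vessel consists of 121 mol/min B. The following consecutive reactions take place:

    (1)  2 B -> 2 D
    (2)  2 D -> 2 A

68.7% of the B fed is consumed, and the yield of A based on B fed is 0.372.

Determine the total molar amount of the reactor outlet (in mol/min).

Conversion of B: B consumed = 2ξ₁ = 0.687 × 121 → ξ₁ = 41.56 mol/min.
Yield of A: 2ξ₂ / 121 = 0.372 → ξ₂ = 22.51 mol/min.
Outlet amounts (n = n₀ + Σ ν·ξ):
  B: 121 − 2(41.56) = 37.87
  D: 0 + 2(41.56) − 2(22.51) = 38.12
  A: 0 + 2(22.51) = 45.01
Total out = 37.87 + 38.12 + 45.01 = 121 mol/min.

121 mol/min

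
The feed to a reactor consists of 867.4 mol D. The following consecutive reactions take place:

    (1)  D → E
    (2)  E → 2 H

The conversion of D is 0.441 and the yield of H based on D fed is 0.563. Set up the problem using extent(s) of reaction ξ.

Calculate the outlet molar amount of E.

138 mol

Conversion of D: D consumed = 1ξ₁ = 0.441 × 867.4 → ξ₁ = 382.5 mol.
Yield of H: 2ξ₂ / 867.4 = 0.563 → ξ₂ = 244.2 mol.
Outlet amounts (n = n₀ + Σ ν·ξ):
  D: 867.4 − 1(382.5) = 484.9
  E: 0 + 1(382.5) − 1(244.2) = 138.4
  H: 0 + 2(244.2) = 488.3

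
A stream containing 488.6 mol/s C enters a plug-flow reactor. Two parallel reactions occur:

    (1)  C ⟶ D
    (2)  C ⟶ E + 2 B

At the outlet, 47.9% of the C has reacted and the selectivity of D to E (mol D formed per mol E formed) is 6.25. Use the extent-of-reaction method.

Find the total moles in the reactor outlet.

Conversion of C: C consumed = 0.479 × 488.6 = 234 mol/s = 1ξ₁ + 1ξ₂.
Selectivity: 1ξ₁ / (1ξ₂) = 6.25 → ξ₁ = 6.25 ξ₂.
Substitute: (1·6.25 + 1) ξ₂ = 234 → ξ₂ = 32.28 mol/s, ξ₁ = 201.8 mol/s.
Outlet amounts (n = n₀ + Σ ν·ξ):
  C: 488.6 − 1(201.8) − 1(32.28) = 254.6
  D: 0 + 1(201.8) = 201.8
  E: 0 + 1(32.28) = 32.28
  B: 0 + 2(32.28) = 64.56
Total out = 254.6 + 201.8 + 32.28 + 64.56 = 553.2 mol/s.

553 mol/s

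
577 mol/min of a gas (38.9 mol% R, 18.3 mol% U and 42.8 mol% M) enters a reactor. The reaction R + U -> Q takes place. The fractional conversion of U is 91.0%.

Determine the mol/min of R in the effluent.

U reacted = 0.91 × 105.6 = 96.09 mol/min; ν_U = −1, so ξ = 96.09/1 = 96.09 mol/min.
Outlet amounts (n = n₀ + ν ξ):
  R: 224.5 − 1(96.09) = 128.4
  U: 105.6 − 1(96.09) = 9.503
  Q: 0 + 1(96.09) = 96.09
  M: 247 (inert)

128 mol/min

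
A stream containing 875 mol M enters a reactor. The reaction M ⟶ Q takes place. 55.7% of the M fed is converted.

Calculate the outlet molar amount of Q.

487 mol

M reacted = 0.557 × 875 = 487.4 mol; ν_M = −1, so ξ = 487.4/1 = 487.4 mol.
Outlet amounts (n = n₀ + ν ξ):
  M: 875 − 1(487.4) = 387.6
  Q: 0 + 1(487.4) = 487.4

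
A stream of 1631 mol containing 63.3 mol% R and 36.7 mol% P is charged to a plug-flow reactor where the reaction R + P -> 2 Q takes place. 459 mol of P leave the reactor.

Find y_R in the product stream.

0.547

For P: n = n₀ − 1ξ → 459 = 598.6 − 1ξ, giving ξ = 139.6 mol.
Outlet amounts (n = n₀ + ν ξ):
  R: 1032 − 1(139.6) = 892.8
  P: 598.6 − 1(139.6) = 459
  Q: 0 + 2(139.6) = 279.2
Total out = 1631 mol; y_R = 892.8 / 1631 = 0.5474.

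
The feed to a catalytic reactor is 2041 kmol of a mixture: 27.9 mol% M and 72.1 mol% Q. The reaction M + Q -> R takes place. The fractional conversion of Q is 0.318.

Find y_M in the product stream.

0.0645

Q reacted = 0.318 × 1472 = 468 kmol; ν_Q = −1, so ξ = 468/1 = 468 kmol.
Outlet amounts (n = n₀ + ν ξ):
  M: 569.4 − 1(468) = 101.5
  Q: 1472 − 1(468) = 1004
  R: 0 + 1(468) = 468
Total out = 1573 kmol; y_M = 101.5 / 1573 = 0.06451.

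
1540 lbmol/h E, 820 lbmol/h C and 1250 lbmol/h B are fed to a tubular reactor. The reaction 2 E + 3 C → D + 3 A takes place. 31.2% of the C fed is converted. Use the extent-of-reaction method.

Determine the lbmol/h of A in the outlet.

256 lbmol/h

C reacted = 0.312 × 820 = 255.8 lbmol/h; ν_C = −3, so ξ = 255.8/3 = 85.28 lbmol/h.
Outlet amounts (n = n₀ + ν ξ):
  E: 1540 − 2(85.28) = 1369
  C: 820 − 3(85.28) = 564.2
  D: 0 + 1(85.28) = 85.28
  A: 0 + 3(85.28) = 255.8
  B: 1250 (inert)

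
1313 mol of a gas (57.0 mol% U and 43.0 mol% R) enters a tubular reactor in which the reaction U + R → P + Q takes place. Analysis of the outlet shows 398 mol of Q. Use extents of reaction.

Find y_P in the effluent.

0.303

For Q: n = n₀ + 1ξ → 398 = 0 + 1ξ, giving ξ = 398 mol.
Outlet amounts (n = n₀ + ν ξ):
  U: 748.4 − 1(398) = 350.4
  R: 564.6 − 1(398) = 166.6
  P: 0 + 1(398) = 398
  Q: 0 + 1(398) = 398
Total out = 1313 mol; y_P = 398 / 1313 = 0.3031.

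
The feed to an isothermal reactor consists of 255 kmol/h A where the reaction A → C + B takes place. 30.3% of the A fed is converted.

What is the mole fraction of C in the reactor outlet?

A reacted = 0.303 × 255 = 77.27 kmol/h; ν_A = −1, so ξ = 77.27/1 = 77.27 kmol/h.
Outlet amounts (n = n₀ + ν ξ):
  A: 255 − 1(77.27) = 177.7
  C: 0 + 1(77.27) = 77.27
  B: 0 + 1(77.27) = 77.27
Total out = 332.3 kmol/h; y_C = 77.27 / 332.3 = 0.2325.

0.233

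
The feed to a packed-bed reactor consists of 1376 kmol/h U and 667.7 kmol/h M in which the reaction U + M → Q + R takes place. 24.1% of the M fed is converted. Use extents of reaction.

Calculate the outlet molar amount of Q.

M reacted = 0.241 × 667.7 = 160.9 kmol/h; ν_M = −1, so ξ = 160.9/1 = 160.9 kmol/h.
Outlet amounts (n = n₀ + ν ξ):
  U: 1376 − 1(160.9) = 1215
  M: 667.7 − 1(160.9) = 506.8
  Q: 0 + 1(160.9) = 160.9
  R: 0 + 1(160.9) = 160.9

161 kmol/h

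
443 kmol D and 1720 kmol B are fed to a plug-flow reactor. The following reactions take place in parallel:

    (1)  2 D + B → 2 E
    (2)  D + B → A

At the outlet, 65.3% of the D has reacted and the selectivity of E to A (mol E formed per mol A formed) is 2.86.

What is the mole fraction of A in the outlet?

Conversion of D: D consumed = 0.653 × 443 = 289.3 kmol = 2ξ₁ + 1ξ₂.
Selectivity: 2ξ₁ / (1ξ₂) = 2.86 → ξ₁ = 1.43 ξ₂.
Substitute: (2·1.43 + 1) ξ₂ = 289.3 → ξ₂ = 74.94 kmol, ξ₁ = 107.2 kmol.
Outlet amounts (n = n₀ + Σ ν·ξ):
  D: 443 − 2(107.2) − 1(74.94) = 153.7
  B: 1720 − 1(107.2) − 1(74.94) = 1538
  E: 0 + 2(107.2) = 214.3
  A: 0 + 1(74.94) = 74.94
Total out = 1981 kmol; y_A = 74.94 / 1981 = 0.03783.

0.0378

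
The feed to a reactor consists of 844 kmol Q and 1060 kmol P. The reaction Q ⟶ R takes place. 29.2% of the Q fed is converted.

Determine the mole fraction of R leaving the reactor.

Q reacted = 0.292 × 844 = 246.4 kmol; ν_Q = −1, so ξ = 246.4/1 = 246.4 kmol.
Outlet amounts (n = n₀ + ν ξ):
  Q: 844 − 1(246.4) = 597.6
  R: 0 + 1(246.4) = 246.4
  P: 1060 (inert)
Total out = 1904 kmol; y_R = 246.4 / 1904 = 0.1294.

0.129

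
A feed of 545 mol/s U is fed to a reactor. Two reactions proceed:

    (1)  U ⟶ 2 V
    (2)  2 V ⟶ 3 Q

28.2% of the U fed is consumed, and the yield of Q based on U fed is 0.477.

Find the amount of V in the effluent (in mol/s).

Conversion of U: U consumed = 1ξ₁ = 0.282 × 545 → ξ₁ = 153.7 mol/s.
Yield of Q: 3ξ₂ / 545 = 0.477 → ξ₂ = 86.65 mol/s.
Outlet amounts (n = n₀ + Σ ν·ξ):
  U: 545 − 1(153.7) = 391.3
  V: 0 + 2(153.7) − 2(86.65) = 134.1
  Q: 0 + 3(86.65) = 260

134 mol/s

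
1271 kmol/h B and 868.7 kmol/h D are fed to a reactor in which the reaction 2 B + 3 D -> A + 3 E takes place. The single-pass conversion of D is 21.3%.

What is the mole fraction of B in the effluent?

D reacted = 0.213 × 868.7 = 185 kmol/h; ν_D = −3, so ξ = 185/3 = 61.68 kmol/h.
Outlet amounts (n = n₀ + ν ξ):
  B: 1271 − 2(61.68) = 1148
  D: 868.7 − 3(61.68) = 683.7
  A: 0 + 1(61.68) = 61.68
  E: 0 + 3(61.68) = 185
Total out = 2078 kmol/h; y_B = 1148 / 2078 = 0.5523.

0.552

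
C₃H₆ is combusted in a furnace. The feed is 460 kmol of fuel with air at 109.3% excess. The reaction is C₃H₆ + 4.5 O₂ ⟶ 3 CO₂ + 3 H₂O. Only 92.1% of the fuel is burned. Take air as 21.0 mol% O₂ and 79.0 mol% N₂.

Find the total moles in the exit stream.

21300 kmol

Stoichiometric O₂ = 4.5 × 460 = 2070 kmol; O₂ fed = 2070 × 2.093 = 4333 kmol.
N₂ fed = 4333 × 79/21 = 16300 kmol.
Fuel reacted = 0.921 × 460 → ξ = 423.7 kmol.
Outlet (n = n₀ + ν ξ):
  C₃H₆: 460 − 1(423.7) = 36.34
  O₂: 4333 − 4.5(423.7) = 2426
  N₂: 16300 (inert)
  CO₂: 0 + 3(423.7) = 1271
  H₂O: 0 + 3(423.7) = 1271
Total out = 36.34 + 2426 + 16300 + 1271 + 1271 = 21300 kmol.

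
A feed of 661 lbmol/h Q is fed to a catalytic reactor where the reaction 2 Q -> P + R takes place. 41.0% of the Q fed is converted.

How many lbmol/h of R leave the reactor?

Q reacted = 0.41 × 661 = 271 lbmol/h; ν_Q = −2, so ξ = 271/2 = 135.5 lbmol/h.
Outlet amounts (n = n₀ + ν ξ):
  Q: 661 − 2(135.5) = 390
  P: 0 + 1(135.5) = 135.5
  R: 0 + 1(135.5) = 135.5

136 lbmol/h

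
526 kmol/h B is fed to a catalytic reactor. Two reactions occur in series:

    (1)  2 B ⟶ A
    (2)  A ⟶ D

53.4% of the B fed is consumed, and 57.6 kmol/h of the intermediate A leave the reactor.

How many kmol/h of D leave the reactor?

82.8 kmol/h

Conversion of B: B consumed = 2ξ₁ = 0.534 × 526 → ξ₁ = 140.4 kmol/h.
A balance: n_A = 0 + 1ξ₁ − 1ξ₂ = 57.6 → ξ₂ = (1·140.4 − 57.6)/1 = 82.84 kmol/h.
Outlet amounts (n = n₀ + Σ ν·ξ):
  B: 526 − 2(140.4) = 245.1
  A: 0 + 1(140.4) − 1(82.84) = 57.6
  D: 0 + 1(82.84) = 82.84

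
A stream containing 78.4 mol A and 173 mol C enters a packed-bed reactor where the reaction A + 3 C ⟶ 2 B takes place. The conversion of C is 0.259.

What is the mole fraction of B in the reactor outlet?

0.135

C reacted = 0.259 × 173 = 44.81 mol; ν_C = −3, so ξ = 44.81/3 = 14.94 mol.
Outlet amounts (n = n₀ + ν ξ):
  A: 78.4 − 1(14.94) = 63.46
  C: 173 − 3(14.94) = 128.2
  B: 0 + 2(14.94) = 29.87
Total out = 221.5 mol; y_B = 29.87 / 221.5 = 0.1348.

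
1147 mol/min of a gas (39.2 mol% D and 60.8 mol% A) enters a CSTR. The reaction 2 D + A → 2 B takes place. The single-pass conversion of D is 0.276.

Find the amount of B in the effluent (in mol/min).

124 mol/min

D reacted = 0.276 × 449.6 = 124.1 mol/min; ν_D = −2, so ξ = 124.1/2 = 62.05 mol/min.
Outlet amounts (n = n₀ + ν ξ):
  D: 449.6 − 2(62.05) = 325.5
  A: 697.4 − 1(62.05) = 635.3
  B: 0 + 2(62.05) = 124.1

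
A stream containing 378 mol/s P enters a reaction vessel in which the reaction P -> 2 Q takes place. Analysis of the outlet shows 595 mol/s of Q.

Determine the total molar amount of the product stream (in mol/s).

676 mol/s

For Q: n = n₀ + 2ξ → 595 = 0 + 2ξ, giving ξ = 297.5 mol/s.
Outlet amounts (n = n₀ + ν ξ):
  P: 378 − 1(297.5) = 80.5
  Q: 0 + 2(297.5) = 595
Total out = 80.5 + 595 = 675.5 mol/s.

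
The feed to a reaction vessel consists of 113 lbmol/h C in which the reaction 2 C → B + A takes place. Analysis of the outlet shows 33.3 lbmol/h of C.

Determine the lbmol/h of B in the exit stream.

39.9 lbmol/h

For C: n = n₀ − 2ξ → 33.3 = 113 − 2ξ, giving ξ = 39.85 lbmol/h.
Outlet amounts (n = n₀ + ν ξ):
  C: 113 − 2(39.85) = 33.3
  B: 0 + 1(39.85) = 39.85
  A: 0 + 1(39.85) = 39.85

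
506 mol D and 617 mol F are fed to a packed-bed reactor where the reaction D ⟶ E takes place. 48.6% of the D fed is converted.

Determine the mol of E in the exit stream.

246 mol

D reacted = 0.486 × 506 = 245.9 mol; ν_D = −1, so ξ = 245.9/1 = 245.9 mol.
Outlet amounts (n = n₀ + ν ξ):
  D: 506 − 1(245.9) = 260.1
  E: 0 + 1(245.9) = 245.9
  F: 617 (inert)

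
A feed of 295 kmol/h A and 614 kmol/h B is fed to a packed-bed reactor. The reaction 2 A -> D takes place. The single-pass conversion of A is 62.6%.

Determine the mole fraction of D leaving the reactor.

0.113

A reacted = 0.626 × 295 = 184.7 kmol/h; ν_A = −2, so ξ = 184.7/2 = 92.33 kmol/h.
Outlet amounts (n = n₀ + ν ξ):
  A: 295 − 2(92.33) = 110.3
  D: 0 + 1(92.33) = 92.33
  B: 614 (inert)
Total out = 816.7 kmol/h; y_D = 92.33 / 816.7 = 0.1131.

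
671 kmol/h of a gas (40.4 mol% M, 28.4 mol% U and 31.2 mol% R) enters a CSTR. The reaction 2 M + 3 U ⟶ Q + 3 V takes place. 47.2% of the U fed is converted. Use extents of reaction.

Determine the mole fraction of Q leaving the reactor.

0.0468

U reacted = 0.472 × 190.6 = 89.95 kmol/h; ν_U = −3, so ξ = 89.95/3 = 29.98 kmol/h.
Outlet amounts (n = n₀ + ν ξ):
  M: 271.1 − 2(29.98) = 211.1
  U: 190.6 − 3(29.98) = 100.6
  Q: 0 + 1(29.98) = 29.98
  V: 0 + 3(29.98) = 89.95
  R: 209.4 (inert)
Total out = 641 kmol/h; y_Q = 29.98 / 641 = 0.04677.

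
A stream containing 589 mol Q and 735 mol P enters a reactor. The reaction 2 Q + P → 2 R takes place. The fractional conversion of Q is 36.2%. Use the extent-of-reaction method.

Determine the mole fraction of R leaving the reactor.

0.175

Q reacted = 0.362 × 589 = 213.2 mol; ν_Q = −2, so ξ = 213.2/2 = 106.6 mol.
Outlet amounts (n = n₀ + ν ξ):
  Q: 589 − 2(106.6) = 375.8
  P: 735 − 1(106.6) = 628.4
  R: 0 + 2(106.6) = 213.2
Total out = 1217 mol; y_R = 213.2 / 1217 = 0.1751.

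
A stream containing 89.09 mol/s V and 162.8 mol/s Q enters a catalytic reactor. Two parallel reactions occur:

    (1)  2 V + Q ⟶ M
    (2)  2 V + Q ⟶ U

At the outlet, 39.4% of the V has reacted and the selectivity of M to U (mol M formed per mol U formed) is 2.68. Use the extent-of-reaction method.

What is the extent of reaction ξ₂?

Conversion of V: V consumed = 0.394 × 89.09 = 35.1 mol/s = 2ξ₁ + 2ξ₂.
Selectivity: 1ξ₁ / (1ξ₂) = 2.68 → ξ₁ = 2.68 ξ₂.
Substitute: (2·2.68 + 2) ξ₂ = 35.1 → ξ₂ = 4.769 mol/s, ξ₁ = 12.78 mol/s.
Outlet amounts (n = n₀ + Σ ν·ξ):
  V: 89.09 − 2(12.78) − 2(4.769) = 53.99
  Q: 162.8 − 1(12.78) − 1(4.769) = 145.2
  M: 0 + 1(12.78) = 12.78
  U: 0 + 1(4.769) = 4.769

ξ₂ = 4.77 mol/s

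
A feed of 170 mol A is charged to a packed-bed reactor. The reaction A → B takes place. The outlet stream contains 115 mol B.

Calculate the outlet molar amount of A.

55 mol

For B: n = n₀ + 1ξ → 115 = 0 + 1ξ, giving ξ = 115 mol.
Outlet amounts (n = n₀ + ν ξ):
  A: 170 − 1(115) = 55
  B: 0 + 1(115) = 115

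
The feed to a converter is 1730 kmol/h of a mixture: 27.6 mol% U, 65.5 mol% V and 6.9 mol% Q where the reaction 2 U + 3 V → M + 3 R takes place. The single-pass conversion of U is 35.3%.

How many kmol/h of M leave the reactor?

U reacted = 0.353 × 477.5 = 168.6 kmol/h; ν_U = −2, so ξ = 168.6/2 = 84.28 kmol/h.
Outlet amounts (n = n₀ + ν ξ):
  U: 477.5 − 2(84.28) = 308.9
  V: 1133 − 3(84.28) = 880.3
  M: 0 + 1(84.28) = 84.28
  R: 0 + 3(84.28) = 252.8
  Q: 119.4 (inert)

84.3 kmol/h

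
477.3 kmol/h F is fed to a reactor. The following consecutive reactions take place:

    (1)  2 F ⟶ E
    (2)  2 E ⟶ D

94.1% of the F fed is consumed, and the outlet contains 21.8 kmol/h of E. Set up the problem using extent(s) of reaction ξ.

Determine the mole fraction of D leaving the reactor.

0.67

Conversion of F: F consumed = 2ξ₁ = 0.941 × 477.3 → ξ₁ = 224.6 kmol/h.
E balance: n_E = 0 + 1ξ₁ − 2ξ₂ = 21.8 → ξ₂ = (1·224.6 − 21.8)/2 = 101.4 kmol/h.
Outlet amounts (n = n₀ + Σ ν·ξ):
  F: 477.3 − 2(224.6) = 28.16
  E: 0 + 1(224.6) − 2(101.4) = 21.8
  D: 0 + 1(101.4) = 101.4
Total out = 151.3 kmol/h; y_D = 101.4 / 151.3 = 0.6699.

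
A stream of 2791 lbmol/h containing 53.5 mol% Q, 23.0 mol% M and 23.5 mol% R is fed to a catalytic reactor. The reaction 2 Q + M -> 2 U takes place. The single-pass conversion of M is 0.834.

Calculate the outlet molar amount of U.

M reacted = 0.834 × 641.9 = 535.4 lbmol/h; ν_M = −1, so ξ = 535.4/1 = 535.4 lbmol/h.
Outlet amounts (n = n₀ + ν ξ):
  Q: 1493 − 2(535.4) = 422.4
  M: 641.9 − 1(535.4) = 106.6
  U: 0 + 2(535.4) = 1071
  R: 655.9 (inert)

1070 lbmol/h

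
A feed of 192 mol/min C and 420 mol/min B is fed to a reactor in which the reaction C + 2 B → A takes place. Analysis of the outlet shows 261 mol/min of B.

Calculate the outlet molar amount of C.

For B: n = n₀ − 2ξ → 261 = 420 − 2ξ, giving ξ = 79.5 mol/min.
Outlet amounts (n = n₀ + ν ξ):
  C: 192 − 1(79.5) = 112.5
  B: 420 − 2(79.5) = 261
  A: 0 + 1(79.5) = 79.5

112 mol/min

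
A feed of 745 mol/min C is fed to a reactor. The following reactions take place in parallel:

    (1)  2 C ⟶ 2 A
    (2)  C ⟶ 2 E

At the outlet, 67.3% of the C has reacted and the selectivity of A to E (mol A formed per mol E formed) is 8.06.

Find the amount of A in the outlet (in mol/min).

472 mol/min

Conversion of C: C consumed = 0.673 × 745 = 501.4 mol/min = 2ξ₁ + 1ξ₂.
Selectivity: 2ξ₁ / (2ξ₂) = 8.06 → ξ₁ = 8.06 ξ₂.
Substitute: (2·8.06 + 1) ξ₂ = 501.4 → ξ₂ = 29.29 mol/min, ξ₁ = 236 mol/min.
Outlet amounts (n = n₀ + Σ ν·ξ):
  C: 745 − 2(236) − 1(29.29) = 243.6
  A: 0 + 2(236) = 472.1
  E: 0 + 2(29.29) = 58.57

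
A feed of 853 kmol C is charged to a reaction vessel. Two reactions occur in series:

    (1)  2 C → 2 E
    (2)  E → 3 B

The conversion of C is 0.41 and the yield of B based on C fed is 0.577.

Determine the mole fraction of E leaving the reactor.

0.157

Conversion of C: C consumed = 2ξ₁ = 0.41 × 853 → ξ₁ = 174.9 kmol.
Yield of B: 3ξ₂ / 853 = 0.577 → ξ₂ = 164.1 kmol.
Outlet amounts (n = n₀ + Σ ν·ξ):
  C: 853 − 2(174.9) = 503.3
  E: 0 + 2(174.9) − 1(164.1) = 185.7
  B: 0 + 3(164.1) = 492.2
Total out = 1181 kmol; y_E = 185.7 / 1181 = 0.1572.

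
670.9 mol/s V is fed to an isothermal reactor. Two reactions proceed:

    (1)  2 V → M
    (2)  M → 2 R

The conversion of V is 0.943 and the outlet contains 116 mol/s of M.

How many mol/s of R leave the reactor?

401 mol/s

Conversion of V: V consumed = 2ξ₁ = 0.943 × 670.9 → ξ₁ = 316.3 mol/s.
M balance: n_M = 0 + 1ξ₁ − 1ξ₂ = 116 → ξ₂ = (1·316.3 − 116)/1 = 200.3 mol/s.
Outlet amounts (n = n₀ + Σ ν·ξ):
  V: 670.9 − 2(316.3) = 38.24
  M: 0 + 1(316.3) − 1(200.3) = 116
  R: 0 + 2(200.3) = 400.7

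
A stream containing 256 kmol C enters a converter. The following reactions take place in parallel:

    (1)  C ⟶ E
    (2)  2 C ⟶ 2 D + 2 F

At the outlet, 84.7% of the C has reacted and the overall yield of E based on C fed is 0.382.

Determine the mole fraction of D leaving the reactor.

Yield of E: 1ξ₁ / 256 = 0.382 → ξ₁ = 97.79 kmol.
Conversion of C: 1ξ₁ + 2ξ₂ = 0.847 × 256 = 216.8 → ξ₂ = 59.52 kmol.
Outlet amounts (n = n₀ + Σ ν·ξ):
  C: 256 − 1(97.79) − 2(59.52) = 39.17
  E: 0 + 1(97.79) = 97.79
  D: 0 + 2(59.52) = 119
  F: 0 + 2(59.52) = 119
Total out = 375 kmol; y_D = 119 / 375 = 0.3174.

0.317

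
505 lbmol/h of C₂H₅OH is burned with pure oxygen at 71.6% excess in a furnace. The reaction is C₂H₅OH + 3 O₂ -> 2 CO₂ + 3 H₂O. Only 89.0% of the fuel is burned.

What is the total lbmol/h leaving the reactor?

Stoichiometric O₂ = 3 × 505 = 1515 lbmol/h; O₂ fed = 1515 × 1.716 = 2600 lbmol/h.
Fuel reacted = 0.89 × 505 → ξ = 449.4 lbmol/h.
Outlet (n = n₀ + ν ξ):
  C₂H₅OH: 505 − 1(449.4) = 55.55
  O₂: 2600 − 3(449.4) = 1251
  CO₂: 0 + 2(449.4) = 898.9
  H₂O: 0 + 3(449.4) = 1348
Total out = 55.55 + 1251 + 898.9 + 1348 = 3554 lbmol/h.

3550 lbmol/h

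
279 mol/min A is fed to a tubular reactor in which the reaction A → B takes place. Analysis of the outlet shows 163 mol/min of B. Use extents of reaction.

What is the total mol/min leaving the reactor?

For B: n = n₀ + 1ξ → 163 = 0 + 1ξ, giving ξ = 163 mol/min.
Outlet amounts (n = n₀ + ν ξ):
  A: 279 − 1(163) = 116
  B: 0 + 1(163) = 163
Total out = 116 + 163 = 279 mol/min.

279 mol/min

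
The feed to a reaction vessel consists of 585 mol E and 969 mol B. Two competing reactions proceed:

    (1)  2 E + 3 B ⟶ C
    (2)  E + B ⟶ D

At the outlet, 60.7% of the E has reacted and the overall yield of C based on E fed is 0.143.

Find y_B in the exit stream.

Yield of C: 1ξ₁ / 585 = 0.143 → ξ₁ = 83.65 mol.
Conversion of E: 2ξ₁ + 1ξ₂ = 0.607 × 585 = 355.1 → ξ₂ = 187.8 mol.
Outlet amounts (n = n₀ + Σ ν·ξ):
  E: 585 − 2(83.65) − 1(187.8) = 229.9
  B: 969 − 3(83.65) − 1(187.8) = 530.2
  C: 0 + 1(83.65) = 83.65
  D: 0 + 1(187.8) = 187.8
Total out = 1032 mol; y_B = 530.2 / 1032 = 0.514.

0.514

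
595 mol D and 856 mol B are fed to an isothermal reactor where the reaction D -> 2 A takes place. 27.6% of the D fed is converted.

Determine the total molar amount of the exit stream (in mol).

D reacted = 0.276 × 595 = 164.2 mol; ν_D = −1, so ξ = 164.2/1 = 164.2 mol.
Outlet amounts (n = n₀ + ν ξ):
  D: 595 − 1(164.2) = 430.8
  A: 0 + 2(164.2) = 328.4
  B: 856 (inert)
Total out = 430.8 + 328.4 + 856 = 1615 mol.

1620 mol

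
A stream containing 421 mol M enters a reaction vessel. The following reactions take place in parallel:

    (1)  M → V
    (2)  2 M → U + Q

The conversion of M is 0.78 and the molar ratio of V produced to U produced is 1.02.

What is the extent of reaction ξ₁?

ξ₁ = 111 mol

Conversion of M: M consumed = 0.78 × 421 = 328.4 mol = 1ξ₁ + 2ξ₂.
Selectivity: 1ξ₁ / (1ξ₂) = 1.02 → ξ₁ = 1.02 ξ₂.
Substitute: (1·1.02 + 2) ξ₂ = 328.4 → ξ₂ = 108.7 mol, ξ₁ = 110.9 mol.
Outlet amounts (n = n₀ + Σ ν·ξ):
  M: 421 − 1(110.9) − 2(108.7) = 92.62
  V: 0 + 1(110.9) = 110.9
  U: 0 + 1(108.7) = 108.7
  Q: 0 + 1(108.7) = 108.7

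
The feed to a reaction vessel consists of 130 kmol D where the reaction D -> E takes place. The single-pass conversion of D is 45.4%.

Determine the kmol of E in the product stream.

59 kmol

D reacted = 0.454 × 130 = 59.02 kmol; ν_D = −1, so ξ = 59.02/1 = 59.02 kmol.
Outlet amounts (n = n₀ + ν ξ):
  D: 130 − 1(59.02) = 70.98
  E: 0 + 1(59.02) = 59.02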